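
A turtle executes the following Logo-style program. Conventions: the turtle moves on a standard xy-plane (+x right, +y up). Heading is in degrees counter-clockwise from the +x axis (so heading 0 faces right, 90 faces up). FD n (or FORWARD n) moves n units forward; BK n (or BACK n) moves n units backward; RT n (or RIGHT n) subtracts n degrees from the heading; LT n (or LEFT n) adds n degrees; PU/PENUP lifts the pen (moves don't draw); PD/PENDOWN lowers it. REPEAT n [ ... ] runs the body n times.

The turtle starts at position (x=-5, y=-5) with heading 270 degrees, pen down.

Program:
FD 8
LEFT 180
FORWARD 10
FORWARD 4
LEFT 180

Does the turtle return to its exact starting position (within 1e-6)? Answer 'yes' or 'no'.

Executing turtle program step by step:
Start: pos=(-5,-5), heading=270, pen down
FD 8: (-5,-5) -> (-5,-13) [heading=270, draw]
LT 180: heading 270 -> 90
FD 10: (-5,-13) -> (-5,-3) [heading=90, draw]
FD 4: (-5,-3) -> (-5,1) [heading=90, draw]
LT 180: heading 90 -> 270
Final: pos=(-5,1), heading=270, 3 segment(s) drawn

Start position: (-5, -5)
Final position: (-5, 1)
Distance = 6; >= 1e-6 -> NOT closed

Answer: no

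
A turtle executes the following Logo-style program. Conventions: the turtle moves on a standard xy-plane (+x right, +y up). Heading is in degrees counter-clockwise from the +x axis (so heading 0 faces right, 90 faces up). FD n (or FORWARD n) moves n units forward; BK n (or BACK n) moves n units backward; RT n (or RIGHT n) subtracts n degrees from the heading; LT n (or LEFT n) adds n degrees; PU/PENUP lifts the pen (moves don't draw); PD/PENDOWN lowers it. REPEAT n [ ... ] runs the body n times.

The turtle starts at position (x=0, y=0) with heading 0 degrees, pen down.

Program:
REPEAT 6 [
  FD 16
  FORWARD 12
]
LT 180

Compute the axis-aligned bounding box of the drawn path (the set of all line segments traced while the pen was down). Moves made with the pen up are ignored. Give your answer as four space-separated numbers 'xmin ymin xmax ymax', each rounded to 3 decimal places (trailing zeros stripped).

Executing turtle program step by step:
Start: pos=(0,0), heading=0, pen down
REPEAT 6 [
  -- iteration 1/6 --
  FD 16: (0,0) -> (16,0) [heading=0, draw]
  FD 12: (16,0) -> (28,0) [heading=0, draw]
  -- iteration 2/6 --
  FD 16: (28,0) -> (44,0) [heading=0, draw]
  FD 12: (44,0) -> (56,0) [heading=0, draw]
  -- iteration 3/6 --
  FD 16: (56,0) -> (72,0) [heading=0, draw]
  FD 12: (72,0) -> (84,0) [heading=0, draw]
  -- iteration 4/6 --
  FD 16: (84,0) -> (100,0) [heading=0, draw]
  FD 12: (100,0) -> (112,0) [heading=0, draw]
  -- iteration 5/6 --
  FD 16: (112,0) -> (128,0) [heading=0, draw]
  FD 12: (128,0) -> (140,0) [heading=0, draw]
  -- iteration 6/6 --
  FD 16: (140,0) -> (156,0) [heading=0, draw]
  FD 12: (156,0) -> (168,0) [heading=0, draw]
]
LT 180: heading 0 -> 180
Final: pos=(168,0), heading=180, 12 segment(s) drawn

Segment endpoints: x in {0, 16, 28, 44, 56, 72, 84, 100, 112, 128, 140, 156, 168}, y in {0}
xmin=0, ymin=0, xmax=168, ymax=0

Answer: 0 0 168 0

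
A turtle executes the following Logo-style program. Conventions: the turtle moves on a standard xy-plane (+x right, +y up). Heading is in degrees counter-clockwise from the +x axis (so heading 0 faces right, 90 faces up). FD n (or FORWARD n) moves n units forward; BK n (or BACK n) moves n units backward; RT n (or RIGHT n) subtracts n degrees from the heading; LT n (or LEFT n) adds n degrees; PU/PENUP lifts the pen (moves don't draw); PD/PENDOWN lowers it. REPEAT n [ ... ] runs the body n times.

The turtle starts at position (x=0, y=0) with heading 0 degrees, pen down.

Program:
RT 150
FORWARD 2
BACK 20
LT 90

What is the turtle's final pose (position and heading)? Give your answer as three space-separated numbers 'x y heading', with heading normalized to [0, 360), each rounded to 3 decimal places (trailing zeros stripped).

Answer: 15.588 9 300

Derivation:
Executing turtle program step by step:
Start: pos=(0,0), heading=0, pen down
RT 150: heading 0 -> 210
FD 2: (0,0) -> (-1.732,-1) [heading=210, draw]
BK 20: (-1.732,-1) -> (15.588,9) [heading=210, draw]
LT 90: heading 210 -> 300
Final: pos=(15.588,9), heading=300, 2 segment(s) drawn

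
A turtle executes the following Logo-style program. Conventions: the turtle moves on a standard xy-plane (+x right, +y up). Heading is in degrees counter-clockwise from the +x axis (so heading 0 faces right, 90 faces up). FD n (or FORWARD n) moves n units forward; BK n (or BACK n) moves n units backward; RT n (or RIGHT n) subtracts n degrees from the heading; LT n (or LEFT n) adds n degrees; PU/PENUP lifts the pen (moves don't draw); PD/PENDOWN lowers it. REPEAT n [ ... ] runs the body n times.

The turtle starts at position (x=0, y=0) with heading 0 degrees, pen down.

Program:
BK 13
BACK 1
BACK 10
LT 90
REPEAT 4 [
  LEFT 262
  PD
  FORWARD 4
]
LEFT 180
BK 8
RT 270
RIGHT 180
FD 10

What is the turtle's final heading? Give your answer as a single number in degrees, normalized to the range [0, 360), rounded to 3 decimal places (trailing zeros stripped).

Answer: 148

Derivation:
Executing turtle program step by step:
Start: pos=(0,0), heading=0, pen down
BK 13: (0,0) -> (-13,0) [heading=0, draw]
BK 1: (-13,0) -> (-14,0) [heading=0, draw]
BK 10: (-14,0) -> (-24,0) [heading=0, draw]
LT 90: heading 0 -> 90
REPEAT 4 [
  -- iteration 1/4 --
  LT 262: heading 90 -> 352
  PD: pen down
  FD 4: (-24,0) -> (-20.039,-0.557) [heading=352, draw]
  -- iteration 2/4 --
  LT 262: heading 352 -> 254
  PD: pen down
  FD 4: (-20.039,-0.557) -> (-21.141,-4.402) [heading=254, draw]
  -- iteration 3/4 --
  LT 262: heading 254 -> 156
  PD: pen down
  FD 4: (-21.141,-4.402) -> (-24.796,-2.775) [heading=156, draw]
  -- iteration 4/4 --
  LT 262: heading 156 -> 58
  PD: pen down
  FD 4: (-24.796,-2.775) -> (-22.676,0.617) [heading=58, draw]
]
LT 180: heading 58 -> 238
BK 8: (-22.676,0.617) -> (-18.437,7.402) [heading=238, draw]
RT 270: heading 238 -> 328
RT 180: heading 328 -> 148
FD 10: (-18.437,7.402) -> (-26.917,12.701) [heading=148, draw]
Final: pos=(-26.917,12.701), heading=148, 9 segment(s) drawn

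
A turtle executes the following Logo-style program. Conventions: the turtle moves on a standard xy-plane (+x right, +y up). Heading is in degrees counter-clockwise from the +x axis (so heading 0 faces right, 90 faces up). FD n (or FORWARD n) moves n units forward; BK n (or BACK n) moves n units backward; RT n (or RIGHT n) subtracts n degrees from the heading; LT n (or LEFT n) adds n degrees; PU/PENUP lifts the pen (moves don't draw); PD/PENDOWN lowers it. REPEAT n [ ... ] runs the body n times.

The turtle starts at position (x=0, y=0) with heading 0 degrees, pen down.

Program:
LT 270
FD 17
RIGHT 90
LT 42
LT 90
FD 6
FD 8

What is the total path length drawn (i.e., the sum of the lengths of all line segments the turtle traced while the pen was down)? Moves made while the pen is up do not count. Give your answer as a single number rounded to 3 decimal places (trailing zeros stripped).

Executing turtle program step by step:
Start: pos=(0,0), heading=0, pen down
LT 270: heading 0 -> 270
FD 17: (0,0) -> (0,-17) [heading=270, draw]
RT 90: heading 270 -> 180
LT 42: heading 180 -> 222
LT 90: heading 222 -> 312
FD 6: (0,-17) -> (4.015,-21.459) [heading=312, draw]
FD 8: (4.015,-21.459) -> (9.368,-27.404) [heading=312, draw]
Final: pos=(9.368,-27.404), heading=312, 3 segment(s) drawn

Segment lengths:
  seg 1: (0,0) -> (0,-17), length = 17
  seg 2: (0,-17) -> (4.015,-21.459), length = 6
  seg 3: (4.015,-21.459) -> (9.368,-27.404), length = 8
Total = 31

Answer: 31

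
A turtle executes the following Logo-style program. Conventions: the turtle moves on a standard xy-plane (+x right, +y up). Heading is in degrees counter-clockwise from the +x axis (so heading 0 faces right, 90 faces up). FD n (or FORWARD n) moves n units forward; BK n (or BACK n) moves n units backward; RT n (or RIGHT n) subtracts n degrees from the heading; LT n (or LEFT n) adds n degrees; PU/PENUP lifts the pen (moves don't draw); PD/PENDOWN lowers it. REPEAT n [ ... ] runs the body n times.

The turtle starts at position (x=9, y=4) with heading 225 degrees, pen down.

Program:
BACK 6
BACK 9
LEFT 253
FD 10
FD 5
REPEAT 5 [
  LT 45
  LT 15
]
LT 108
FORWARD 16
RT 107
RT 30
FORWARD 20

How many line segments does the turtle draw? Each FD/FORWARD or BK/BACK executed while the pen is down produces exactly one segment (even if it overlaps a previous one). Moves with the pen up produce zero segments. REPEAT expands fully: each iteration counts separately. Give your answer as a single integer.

Answer: 6

Derivation:
Executing turtle program step by step:
Start: pos=(9,4), heading=225, pen down
BK 6: (9,4) -> (13.243,8.243) [heading=225, draw]
BK 9: (13.243,8.243) -> (19.607,14.607) [heading=225, draw]
LT 253: heading 225 -> 118
FD 10: (19.607,14.607) -> (14.912,23.436) [heading=118, draw]
FD 5: (14.912,23.436) -> (12.565,27.851) [heading=118, draw]
REPEAT 5 [
  -- iteration 1/5 --
  LT 45: heading 118 -> 163
  LT 15: heading 163 -> 178
  -- iteration 2/5 --
  LT 45: heading 178 -> 223
  LT 15: heading 223 -> 238
  -- iteration 3/5 --
  LT 45: heading 238 -> 283
  LT 15: heading 283 -> 298
  -- iteration 4/5 --
  LT 45: heading 298 -> 343
  LT 15: heading 343 -> 358
  -- iteration 5/5 --
  LT 45: heading 358 -> 43
  LT 15: heading 43 -> 58
]
LT 108: heading 58 -> 166
FD 16: (12.565,27.851) -> (-2.96,31.722) [heading=166, draw]
RT 107: heading 166 -> 59
RT 30: heading 59 -> 29
FD 20: (-2.96,31.722) -> (14.532,41.418) [heading=29, draw]
Final: pos=(14.532,41.418), heading=29, 6 segment(s) drawn
Segments drawn: 6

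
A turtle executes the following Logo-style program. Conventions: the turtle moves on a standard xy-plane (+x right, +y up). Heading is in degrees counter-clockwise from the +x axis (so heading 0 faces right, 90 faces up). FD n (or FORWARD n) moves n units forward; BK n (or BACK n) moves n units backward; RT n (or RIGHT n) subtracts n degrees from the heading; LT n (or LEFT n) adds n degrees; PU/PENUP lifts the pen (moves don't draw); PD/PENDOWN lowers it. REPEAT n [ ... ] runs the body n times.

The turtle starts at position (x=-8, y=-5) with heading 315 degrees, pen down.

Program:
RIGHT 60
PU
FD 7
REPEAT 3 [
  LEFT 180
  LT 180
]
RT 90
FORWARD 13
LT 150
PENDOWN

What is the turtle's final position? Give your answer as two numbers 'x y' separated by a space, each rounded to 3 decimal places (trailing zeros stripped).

Executing turtle program step by step:
Start: pos=(-8,-5), heading=315, pen down
RT 60: heading 315 -> 255
PU: pen up
FD 7: (-8,-5) -> (-9.812,-11.761) [heading=255, move]
REPEAT 3 [
  -- iteration 1/3 --
  LT 180: heading 255 -> 75
  LT 180: heading 75 -> 255
  -- iteration 2/3 --
  LT 180: heading 255 -> 75
  LT 180: heading 75 -> 255
  -- iteration 3/3 --
  LT 180: heading 255 -> 75
  LT 180: heading 75 -> 255
]
RT 90: heading 255 -> 165
FD 13: (-9.812,-11.761) -> (-22.369,-8.397) [heading=165, move]
LT 150: heading 165 -> 315
PD: pen down
Final: pos=(-22.369,-8.397), heading=315, 0 segment(s) drawn

Answer: -22.369 -8.397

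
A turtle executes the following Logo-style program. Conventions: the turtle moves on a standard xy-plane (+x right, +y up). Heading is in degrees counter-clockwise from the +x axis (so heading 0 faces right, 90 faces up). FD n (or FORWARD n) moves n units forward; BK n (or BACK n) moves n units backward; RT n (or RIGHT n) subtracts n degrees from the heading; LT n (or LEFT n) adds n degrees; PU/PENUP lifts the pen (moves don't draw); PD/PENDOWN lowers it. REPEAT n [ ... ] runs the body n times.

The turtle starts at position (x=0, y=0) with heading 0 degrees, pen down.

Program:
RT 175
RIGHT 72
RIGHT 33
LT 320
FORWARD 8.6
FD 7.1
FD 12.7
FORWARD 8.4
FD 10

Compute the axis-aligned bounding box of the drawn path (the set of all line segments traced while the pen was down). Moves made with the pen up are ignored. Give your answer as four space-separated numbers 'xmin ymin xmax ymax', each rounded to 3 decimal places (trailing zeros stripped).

Executing turtle program step by step:
Start: pos=(0,0), heading=0, pen down
RT 175: heading 0 -> 185
RT 72: heading 185 -> 113
RT 33: heading 113 -> 80
LT 320: heading 80 -> 40
FD 8.6: (0,0) -> (6.588,5.528) [heading=40, draw]
FD 7.1: (6.588,5.528) -> (12.027,10.092) [heading=40, draw]
FD 12.7: (12.027,10.092) -> (21.756,18.255) [heading=40, draw]
FD 8.4: (21.756,18.255) -> (28.19,23.655) [heading=40, draw]
FD 10: (28.19,23.655) -> (35.851,30.082) [heading=40, draw]
Final: pos=(35.851,30.082), heading=40, 5 segment(s) drawn

Segment endpoints: x in {0, 6.588, 12.027, 21.756, 28.19, 35.851}, y in {0, 5.528, 10.092, 18.255, 23.655, 30.082}
xmin=0, ymin=0, xmax=35.851, ymax=30.082

Answer: 0 0 35.851 30.082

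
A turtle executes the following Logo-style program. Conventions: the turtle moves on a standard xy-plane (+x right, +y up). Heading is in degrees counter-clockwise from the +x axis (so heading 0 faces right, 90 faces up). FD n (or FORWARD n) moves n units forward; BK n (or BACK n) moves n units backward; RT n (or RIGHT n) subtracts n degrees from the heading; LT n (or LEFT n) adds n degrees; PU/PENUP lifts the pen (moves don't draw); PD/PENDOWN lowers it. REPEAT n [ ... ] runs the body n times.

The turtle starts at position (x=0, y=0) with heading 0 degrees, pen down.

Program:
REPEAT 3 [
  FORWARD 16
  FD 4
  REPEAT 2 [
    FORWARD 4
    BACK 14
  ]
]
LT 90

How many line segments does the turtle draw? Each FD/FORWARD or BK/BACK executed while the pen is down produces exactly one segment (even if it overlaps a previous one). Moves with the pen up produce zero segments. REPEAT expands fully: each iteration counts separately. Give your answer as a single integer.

Executing turtle program step by step:
Start: pos=(0,0), heading=0, pen down
REPEAT 3 [
  -- iteration 1/3 --
  FD 16: (0,0) -> (16,0) [heading=0, draw]
  FD 4: (16,0) -> (20,0) [heading=0, draw]
  REPEAT 2 [
    -- iteration 1/2 --
    FD 4: (20,0) -> (24,0) [heading=0, draw]
    BK 14: (24,0) -> (10,0) [heading=0, draw]
    -- iteration 2/2 --
    FD 4: (10,0) -> (14,0) [heading=0, draw]
    BK 14: (14,0) -> (0,0) [heading=0, draw]
  ]
  -- iteration 2/3 --
  FD 16: (0,0) -> (16,0) [heading=0, draw]
  FD 4: (16,0) -> (20,0) [heading=0, draw]
  REPEAT 2 [
    -- iteration 1/2 --
    FD 4: (20,0) -> (24,0) [heading=0, draw]
    BK 14: (24,0) -> (10,0) [heading=0, draw]
    -- iteration 2/2 --
    FD 4: (10,0) -> (14,0) [heading=0, draw]
    BK 14: (14,0) -> (0,0) [heading=0, draw]
  ]
  -- iteration 3/3 --
  FD 16: (0,0) -> (16,0) [heading=0, draw]
  FD 4: (16,0) -> (20,0) [heading=0, draw]
  REPEAT 2 [
    -- iteration 1/2 --
    FD 4: (20,0) -> (24,0) [heading=0, draw]
    BK 14: (24,0) -> (10,0) [heading=0, draw]
    -- iteration 2/2 --
    FD 4: (10,0) -> (14,0) [heading=0, draw]
    BK 14: (14,0) -> (0,0) [heading=0, draw]
  ]
]
LT 90: heading 0 -> 90
Final: pos=(0,0), heading=90, 18 segment(s) drawn
Segments drawn: 18

Answer: 18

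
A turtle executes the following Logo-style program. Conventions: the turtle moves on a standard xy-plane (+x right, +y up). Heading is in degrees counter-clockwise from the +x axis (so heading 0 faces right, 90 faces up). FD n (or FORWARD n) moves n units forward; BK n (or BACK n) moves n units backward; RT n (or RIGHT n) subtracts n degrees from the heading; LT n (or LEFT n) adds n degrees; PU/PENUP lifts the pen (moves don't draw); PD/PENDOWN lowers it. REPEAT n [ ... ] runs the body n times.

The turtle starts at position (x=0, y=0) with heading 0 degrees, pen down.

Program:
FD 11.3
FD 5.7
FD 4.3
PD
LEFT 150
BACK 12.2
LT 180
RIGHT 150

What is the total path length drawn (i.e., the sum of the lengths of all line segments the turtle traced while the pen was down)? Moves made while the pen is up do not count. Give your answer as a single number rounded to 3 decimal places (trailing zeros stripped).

Answer: 33.5

Derivation:
Executing turtle program step by step:
Start: pos=(0,0), heading=0, pen down
FD 11.3: (0,0) -> (11.3,0) [heading=0, draw]
FD 5.7: (11.3,0) -> (17,0) [heading=0, draw]
FD 4.3: (17,0) -> (21.3,0) [heading=0, draw]
PD: pen down
LT 150: heading 0 -> 150
BK 12.2: (21.3,0) -> (31.866,-6.1) [heading=150, draw]
LT 180: heading 150 -> 330
RT 150: heading 330 -> 180
Final: pos=(31.866,-6.1), heading=180, 4 segment(s) drawn

Segment lengths:
  seg 1: (0,0) -> (11.3,0), length = 11.3
  seg 2: (11.3,0) -> (17,0), length = 5.7
  seg 3: (17,0) -> (21.3,0), length = 4.3
  seg 4: (21.3,0) -> (31.866,-6.1), length = 12.2
Total = 33.5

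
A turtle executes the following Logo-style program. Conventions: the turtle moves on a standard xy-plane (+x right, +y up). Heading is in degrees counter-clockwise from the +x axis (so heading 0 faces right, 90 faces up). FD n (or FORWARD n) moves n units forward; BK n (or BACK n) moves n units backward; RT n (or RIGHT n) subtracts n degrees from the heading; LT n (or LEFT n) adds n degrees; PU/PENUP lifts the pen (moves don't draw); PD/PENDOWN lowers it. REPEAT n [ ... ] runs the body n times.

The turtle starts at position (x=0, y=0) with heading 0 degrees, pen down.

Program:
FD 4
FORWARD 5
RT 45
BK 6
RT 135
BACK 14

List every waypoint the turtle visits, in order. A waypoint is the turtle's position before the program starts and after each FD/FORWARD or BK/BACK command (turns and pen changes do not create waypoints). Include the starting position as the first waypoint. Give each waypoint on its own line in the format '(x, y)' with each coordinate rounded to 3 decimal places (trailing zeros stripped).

Answer: (0, 0)
(4, 0)
(9, 0)
(4.757, 4.243)
(18.757, 4.243)

Derivation:
Executing turtle program step by step:
Start: pos=(0,0), heading=0, pen down
FD 4: (0,0) -> (4,0) [heading=0, draw]
FD 5: (4,0) -> (9,0) [heading=0, draw]
RT 45: heading 0 -> 315
BK 6: (9,0) -> (4.757,4.243) [heading=315, draw]
RT 135: heading 315 -> 180
BK 14: (4.757,4.243) -> (18.757,4.243) [heading=180, draw]
Final: pos=(18.757,4.243), heading=180, 4 segment(s) drawn
Waypoints (5 total):
(0, 0)
(4, 0)
(9, 0)
(4.757, 4.243)
(18.757, 4.243)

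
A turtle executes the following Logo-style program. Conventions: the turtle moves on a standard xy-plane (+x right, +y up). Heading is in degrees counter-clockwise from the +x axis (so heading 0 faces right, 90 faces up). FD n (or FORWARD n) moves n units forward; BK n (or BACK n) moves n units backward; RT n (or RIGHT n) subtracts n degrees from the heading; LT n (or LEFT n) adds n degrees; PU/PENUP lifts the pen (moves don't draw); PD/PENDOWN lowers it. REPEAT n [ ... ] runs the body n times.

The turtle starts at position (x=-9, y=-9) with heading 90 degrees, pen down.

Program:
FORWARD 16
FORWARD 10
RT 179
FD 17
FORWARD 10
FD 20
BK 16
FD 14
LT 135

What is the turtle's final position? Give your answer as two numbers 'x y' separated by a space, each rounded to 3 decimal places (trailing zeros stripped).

Executing turtle program step by step:
Start: pos=(-9,-9), heading=90, pen down
FD 16: (-9,-9) -> (-9,7) [heading=90, draw]
FD 10: (-9,7) -> (-9,17) [heading=90, draw]
RT 179: heading 90 -> 271
FD 17: (-9,17) -> (-8.703,0.003) [heading=271, draw]
FD 10: (-8.703,0.003) -> (-8.529,-9.996) [heading=271, draw]
FD 20: (-8.529,-9.996) -> (-8.18,-29.993) [heading=271, draw]
BK 16: (-8.18,-29.993) -> (-8.459,-13.995) [heading=271, draw]
FD 14: (-8.459,-13.995) -> (-8.215,-27.993) [heading=271, draw]
LT 135: heading 271 -> 46
Final: pos=(-8.215,-27.993), heading=46, 7 segment(s) drawn

Answer: -8.215 -27.993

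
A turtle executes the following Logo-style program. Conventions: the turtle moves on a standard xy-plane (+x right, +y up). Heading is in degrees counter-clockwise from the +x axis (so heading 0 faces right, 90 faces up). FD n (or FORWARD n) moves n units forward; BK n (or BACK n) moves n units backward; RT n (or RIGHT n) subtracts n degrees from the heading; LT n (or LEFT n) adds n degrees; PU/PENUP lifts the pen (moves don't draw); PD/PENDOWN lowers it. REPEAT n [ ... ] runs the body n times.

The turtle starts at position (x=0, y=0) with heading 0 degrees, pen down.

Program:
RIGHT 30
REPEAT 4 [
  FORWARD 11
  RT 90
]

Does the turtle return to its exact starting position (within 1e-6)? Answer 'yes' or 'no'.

Answer: yes

Derivation:
Executing turtle program step by step:
Start: pos=(0,0), heading=0, pen down
RT 30: heading 0 -> 330
REPEAT 4 [
  -- iteration 1/4 --
  FD 11: (0,0) -> (9.526,-5.5) [heading=330, draw]
  RT 90: heading 330 -> 240
  -- iteration 2/4 --
  FD 11: (9.526,-5.5) -> (4.026,-15.026) [heading=240, draw]
  RT 90: heading 240 -> 150
  -- iteration 3/4 --
  FD 11: (4.026,-15.026) -> (-5.5,-9.526) [heading=150, draw]
  RT 90: heading 150 -> 60
  -- iteration 4/4 --
  FD 11: (-5.5,-9.526) -> (0,0) [heading=60, draw]
  RT 90: heading 60 -> 330
]
Final: pos=(0,0), heading=330, 4 segment(s) drawn

Start position: (0, 0)
Final position: (0, 0)
Distance = 0; < 1e-6 -> CLOSED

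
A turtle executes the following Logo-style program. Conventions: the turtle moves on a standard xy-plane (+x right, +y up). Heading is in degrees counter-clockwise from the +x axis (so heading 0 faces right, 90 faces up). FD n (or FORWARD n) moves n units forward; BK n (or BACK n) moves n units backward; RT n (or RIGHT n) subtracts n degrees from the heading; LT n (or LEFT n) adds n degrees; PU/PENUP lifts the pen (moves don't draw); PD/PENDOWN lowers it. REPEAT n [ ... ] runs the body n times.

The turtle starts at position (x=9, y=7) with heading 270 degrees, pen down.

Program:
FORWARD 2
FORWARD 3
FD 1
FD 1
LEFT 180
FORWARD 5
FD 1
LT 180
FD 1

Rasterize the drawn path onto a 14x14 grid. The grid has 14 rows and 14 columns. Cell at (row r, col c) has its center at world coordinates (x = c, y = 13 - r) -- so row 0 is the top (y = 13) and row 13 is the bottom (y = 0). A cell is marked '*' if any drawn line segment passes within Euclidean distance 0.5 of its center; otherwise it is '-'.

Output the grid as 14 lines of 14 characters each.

Segment 0: (9,7) -> (9,5)
Segment 1: (9,5) -> (9,2)
Segment 2: (9,2) -> (9,1)
Segment 3: (9,1) -> (9,0)
Segment 4: (9,0) -> (9,5)
Segment 5: (9,5) -> (9,6)
Segment 6: (9,6) -> (9,5)

Answer: --------------
--------------
--------------
--------------
--------------
--------------
---------*----
---------*----
---------*----
---------*----
---------*----
---------*----
---------*----
---------*----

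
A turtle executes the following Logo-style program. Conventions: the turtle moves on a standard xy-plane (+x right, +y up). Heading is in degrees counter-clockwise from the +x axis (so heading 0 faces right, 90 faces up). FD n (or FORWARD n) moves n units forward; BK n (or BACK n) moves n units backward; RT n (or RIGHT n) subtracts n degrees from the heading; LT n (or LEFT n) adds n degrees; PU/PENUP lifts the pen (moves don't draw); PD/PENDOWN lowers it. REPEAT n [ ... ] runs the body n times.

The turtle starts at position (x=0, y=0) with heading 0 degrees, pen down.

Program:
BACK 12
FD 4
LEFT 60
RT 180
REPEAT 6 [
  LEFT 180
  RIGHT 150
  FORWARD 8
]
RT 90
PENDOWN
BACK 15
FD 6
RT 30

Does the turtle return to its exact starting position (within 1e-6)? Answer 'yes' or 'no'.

Answer: no

Derivation:
Executing turtle program step by step:
Start: pos=(0,0), heading=0, pen down
BK 12: (0,0) -> (-12,0) [heading=0, draw]
FD 4: (-12,0) -> (-8,0) [heading=0, draw]
LT 60: heading 0 -> 60
RT 180: heading 60 -> 240
REPEAT 6 [
  -- iteration 1/6 --
  LT 180: heading 240 -> 60
  RT 150: heading 60 -> 270
  FD 8: (-8,0) -> (-8,-8) [heading=270, draw]
  -- iteration 2/6 --
  LT 180: heading 270 -> 90
  RT 150: heading 90 -> 300
  FD 8: (-8,-8) -> (-4,-14.928) [heading=300, draw]
  -- iteration 3/6 --
  LT 180: heading 300 -> 120
  RT 150: heading 120 -> 330
  FD 8: (-4,-14.928) -> (2.928,-18.928) [heading=330, draw]
  -- iteration 4/6 --
  LT 180: heading 330 -> 150
  RT 150: heading 150 -> 0
  FD 8: (2.928,-18.928) -> (10.928,-18.928) [heading=0, draw]
  -- iteration 5/6 --
  LT 180: heading 0 -> 180
  RT 150: heading 180 -> 30
  FD 8: (10.928,-18.928) -> (17.856,-14.928) [heading=30, draw]
  -- iteration 6/6 --
  LT 180: heading 30 -> 210
  RT 150: heading 210 -> 60
  FD 8: (17.856,-14.928) -> (21.856,-8) [heading=60, draw]
]
RT 90: heading 60 -> 330
PD: pen down
BK 15: (21.856,-8) -> (8.866,-0.5) [heading=330, draw]
FD 6: (8.866,-0.5) -> (14.062,-3.5) [heading=330, draw]
RT 30: heading 330 -> 300
Final: pos=(14.062,-3.5), heading=300, 10 segment(s) drawn

Start position: (0, 0)
Final position: (14.062, -3.5)
Distance = 14.491; >= 1e-6 -> NOT closed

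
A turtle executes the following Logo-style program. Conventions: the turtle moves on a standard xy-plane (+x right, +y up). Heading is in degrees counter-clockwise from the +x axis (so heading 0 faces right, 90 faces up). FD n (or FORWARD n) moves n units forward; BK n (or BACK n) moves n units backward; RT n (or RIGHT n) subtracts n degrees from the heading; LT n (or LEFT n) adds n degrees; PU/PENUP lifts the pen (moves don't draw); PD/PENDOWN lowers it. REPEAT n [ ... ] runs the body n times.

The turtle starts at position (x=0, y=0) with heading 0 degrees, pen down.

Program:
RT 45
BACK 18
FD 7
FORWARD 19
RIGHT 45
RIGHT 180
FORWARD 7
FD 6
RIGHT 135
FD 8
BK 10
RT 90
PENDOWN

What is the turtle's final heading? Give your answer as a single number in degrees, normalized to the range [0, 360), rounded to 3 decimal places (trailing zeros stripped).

Answer: 225

Derivation:
Executing turtle program step by step:
Start: pos=(0,0), heading=0, pen down
RT 45: heading 0 -> 315
BK 18: (0,0) -> (-12.728,12.728) [heading=315, draw]
FD 7: (-12.728,12.728) -> (-7.778,7.778) [heading=315, draw]
FD 19: (-7.778,7.778) -> (5.657,-5.657) [heading=315, draw]
RT 45: heading 315 -> 270
RT 180: heading 270 -> 90
FD 7: (5.657,-5.657) -> (5.657,1.343) [heading=90, draw]
FD 6: (5.657,1.343) -> (5.657,7.343) [heading=90, draw]
RT 135: heading 90 -> 315
FD 8: (5.657,7.343) -> (11.314,1.686) [heading=315, draw]
BK 10: (11.314,1.686) -> (4.243,8.757) [heading=315, draw]
RT 90: heading 315 -> 225
PD: pen down
Final: pos=(4.243,8.757), heading=225, 7 segment(s) drawn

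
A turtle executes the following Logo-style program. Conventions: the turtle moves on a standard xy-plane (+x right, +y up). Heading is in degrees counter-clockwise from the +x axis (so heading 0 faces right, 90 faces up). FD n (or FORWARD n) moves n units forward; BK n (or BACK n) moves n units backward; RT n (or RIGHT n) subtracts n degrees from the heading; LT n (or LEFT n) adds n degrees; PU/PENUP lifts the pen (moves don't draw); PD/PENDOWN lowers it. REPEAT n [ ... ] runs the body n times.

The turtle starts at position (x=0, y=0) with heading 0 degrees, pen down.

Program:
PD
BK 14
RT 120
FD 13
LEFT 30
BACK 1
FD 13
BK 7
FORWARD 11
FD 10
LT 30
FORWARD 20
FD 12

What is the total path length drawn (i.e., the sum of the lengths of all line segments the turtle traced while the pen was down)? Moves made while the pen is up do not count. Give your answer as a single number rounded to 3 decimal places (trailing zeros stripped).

Answer: 101

Derivation:
Executing turtle program step by step:
Start: pos=(0,0), heading=0, pen down
PD: pen down
BK 14: (0,0) -> (-14,0) [heading=0, draw]
RT 120: heading 0 -> 240
FD 13: (-14,0) -> (-20.5,-11.258) [heading=240, draw]
LT 30: heading 240 -> 270
BK 1: (-20.5,-11.258) -> (-20.5,-10.258) [heading=270, draw]
FD 13: (-20.5,-10.258) -> (-20.5,-23.258) [heading=270, draw]
BK 7: (-20.5,-23.258) -> (-20.5,-16.258) [heading=270, draw]
FD 11: (-20.5,-16.258) -> (-20.5,-27.258) [heading=270, draw]
FD 10: (-20.5,-27.258) -> (-20.5,-37.258) [heading=270, draw]
LT 30: heading 270 -> 300
FD 20: (-20.5,-37.258) -> (-10.5,-54.579) [heading=300, draw]
FD 12: (-10.5,-54.579) -> (-4.5,-64.971) [heading=300, draw]
Final: pos=(-4.5,-64.971), heading=300, 9 segment(s) drawn

Segment lengths:
  seg 1: (0,0) -> (-14,0), length = 14
  seg 2: (-14,0) -> (-20.5,-11.258), length = 13
  seg 3: (-20.5,-11.258) -> (-20.5,-10.258), length = 1
  seg 4: (-20.5,-10.258) -> (-20.5,-23.258), length = 13
  seg 5: (-20.5,-23.258) -> (-20.5,-16.258), length = 7
  seg 6: (-20.5,-16.258) -> (-20.5,-27.258), length = 11
  seg 7: (-20.5,-27.258) -> (-20.5,-37.258), length = 10
  seg 8: (-20.5,-37.258) -> (-10.5,-54.579), length = 20
  seg 9: (-10.5,-54.579) -> (-4.5,-64.971), length = 12
Total = 101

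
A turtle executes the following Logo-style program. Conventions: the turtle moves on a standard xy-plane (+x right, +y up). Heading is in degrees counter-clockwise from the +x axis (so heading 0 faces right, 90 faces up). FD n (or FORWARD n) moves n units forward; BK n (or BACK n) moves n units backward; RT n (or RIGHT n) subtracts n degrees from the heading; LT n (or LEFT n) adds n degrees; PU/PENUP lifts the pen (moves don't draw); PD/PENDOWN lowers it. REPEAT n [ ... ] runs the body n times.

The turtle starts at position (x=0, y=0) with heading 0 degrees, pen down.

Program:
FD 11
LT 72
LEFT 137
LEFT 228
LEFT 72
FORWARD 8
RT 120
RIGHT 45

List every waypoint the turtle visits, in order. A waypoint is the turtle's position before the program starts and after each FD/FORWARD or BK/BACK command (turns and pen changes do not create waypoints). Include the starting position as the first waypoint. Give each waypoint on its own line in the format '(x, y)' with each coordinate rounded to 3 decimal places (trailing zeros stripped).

Answer: (0, 0)
(11, 0)
(4.143, 4.12)

Derivation:
Executing turtle program step by step:
Start: pos=(0,0), heading=0, pen down
FD 11: (0,0) -> (11,0) [heading=0, draw]
LT 72: heading 0 -> 72
LT 137: heading 72 -> 209
LT 228: heading 209 -> 77
LT 72: heading 77 -> 149
FD 8: (11,0) -> (4.143,4.12) [heading=149, draw]
RT 120: heading 149 -> 29
RT 45: heading 29 -> 344
Final: pos=(4.143,4.12), heading=344, 2 segment(s) drawn
Waypoints (3 total):
(0, 0)
(11, 0)
(4.143, 4.12)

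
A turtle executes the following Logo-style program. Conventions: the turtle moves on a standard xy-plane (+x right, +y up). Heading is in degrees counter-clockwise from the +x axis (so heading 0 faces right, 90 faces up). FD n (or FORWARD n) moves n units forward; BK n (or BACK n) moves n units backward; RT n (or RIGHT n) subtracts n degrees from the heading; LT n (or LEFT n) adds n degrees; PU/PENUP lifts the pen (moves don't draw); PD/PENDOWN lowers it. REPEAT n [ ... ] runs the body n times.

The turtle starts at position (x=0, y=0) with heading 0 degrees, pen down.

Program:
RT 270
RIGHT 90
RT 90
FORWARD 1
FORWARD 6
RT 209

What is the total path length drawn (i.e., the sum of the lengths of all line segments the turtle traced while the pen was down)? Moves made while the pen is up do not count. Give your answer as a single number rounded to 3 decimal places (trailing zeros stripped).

Executing turtle program step by step:
Start: pos=(0,0), heading=0, pen down
RT 270: heading 0 -> 90
RT 90: heading 90 -> 0
RT 90: heading 0 -> 270
FD 1: (0,0) -> (0,-1) [heading=270, draw]
FD 6: (0,-1) -> (0,-7) [heading=270, draw]
RT 209: heading 270 -> 61
Final: pos=(0,-7), heading=61, 2 segment(s) drawn

Segment lengths:
  seg 1: (0,0) -> (0,-1), length = 1
  seg 2: (0,-1) -> (0,-7), length = 6
Total = 7

Answer: 7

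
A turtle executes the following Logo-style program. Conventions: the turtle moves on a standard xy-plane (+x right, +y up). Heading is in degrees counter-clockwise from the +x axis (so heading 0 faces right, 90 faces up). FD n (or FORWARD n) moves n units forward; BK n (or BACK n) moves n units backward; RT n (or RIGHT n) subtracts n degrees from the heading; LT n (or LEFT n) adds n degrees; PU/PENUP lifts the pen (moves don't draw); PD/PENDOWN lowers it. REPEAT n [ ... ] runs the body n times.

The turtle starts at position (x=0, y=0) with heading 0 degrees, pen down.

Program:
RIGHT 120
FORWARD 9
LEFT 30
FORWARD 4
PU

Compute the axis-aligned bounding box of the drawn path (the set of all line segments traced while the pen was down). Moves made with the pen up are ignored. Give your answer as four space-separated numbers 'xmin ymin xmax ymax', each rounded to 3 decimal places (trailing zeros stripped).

Answer: -4.5 -11.794 0 0

Derivation:
Executing turtle program step by step:
Start: pos=(0,0), heading=0, pen down
RT 120: heading 0 -> 240
FD 9: (0,0) -> (-4.5,-7.794) [heading=240, draw]
LT 30: heading 240 -> 270
FD 4: (-4.5,-7.794) -> (-4.5,-11.794) [heading=270, draw]
PU: pen up
Final: pos=(-4.5,-11.794), heading=270, 2 segment(s) drawn

Segment endpoints: x in {-4.5, 0}, y in {-11.794, -7.794, 0}
xmin=-4.5, ymin=-11.794, xmax=0, ymax=0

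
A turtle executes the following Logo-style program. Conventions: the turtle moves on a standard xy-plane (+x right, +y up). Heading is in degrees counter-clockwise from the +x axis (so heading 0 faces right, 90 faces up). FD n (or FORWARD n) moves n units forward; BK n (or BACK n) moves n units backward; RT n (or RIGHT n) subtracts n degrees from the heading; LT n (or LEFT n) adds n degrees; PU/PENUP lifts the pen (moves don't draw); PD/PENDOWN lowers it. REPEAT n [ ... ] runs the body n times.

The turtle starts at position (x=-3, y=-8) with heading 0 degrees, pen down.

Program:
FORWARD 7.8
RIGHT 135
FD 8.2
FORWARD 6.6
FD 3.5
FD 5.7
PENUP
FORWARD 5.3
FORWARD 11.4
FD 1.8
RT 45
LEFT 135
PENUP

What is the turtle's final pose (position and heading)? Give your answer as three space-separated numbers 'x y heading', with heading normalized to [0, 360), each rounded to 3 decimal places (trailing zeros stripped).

Executing turtle program step by step:
Start: pos=(-3,-8), heading=0, pen down
FD 7.8: (-3,-8) -> (4.8,-8) [heading=0, draw]
RT 135: heading 0 -> 225
FD 8.2: (4.8,-8) -> (-0.998,-13.798) [heading=225, draw]
FD 6.6: (-0.998,-13.798) -> (-5.665,-18.465) [heading=225, draw]
FD 3.5: (-5.665,-18.465) -> (-8.14,-20.94) [heading=225, draw]
FD 5.7: (-8.14,-20.94) -> (-12.171,-24.971) [heading=225, draw]
PU: pen up
FD 5.3: (-12.171,-24.971) -> (-15.918,-28.718) [heading=225, move]
FD 11.4: (-15.918,-28.718) -> (-23.979,-36.779) [heading=225, move]
FD 1.8: (-23.979,-36.779) -> (-25.252,-38.052) [heading=225, move]
RT 45: heading 225 -> 180
LT 135: heading 180 -> 315
PU: pen up
Final: pos=(-25.252,-38.052), heading=315, 5 segment(s) drawn

Answer: -25.252 -38.052 315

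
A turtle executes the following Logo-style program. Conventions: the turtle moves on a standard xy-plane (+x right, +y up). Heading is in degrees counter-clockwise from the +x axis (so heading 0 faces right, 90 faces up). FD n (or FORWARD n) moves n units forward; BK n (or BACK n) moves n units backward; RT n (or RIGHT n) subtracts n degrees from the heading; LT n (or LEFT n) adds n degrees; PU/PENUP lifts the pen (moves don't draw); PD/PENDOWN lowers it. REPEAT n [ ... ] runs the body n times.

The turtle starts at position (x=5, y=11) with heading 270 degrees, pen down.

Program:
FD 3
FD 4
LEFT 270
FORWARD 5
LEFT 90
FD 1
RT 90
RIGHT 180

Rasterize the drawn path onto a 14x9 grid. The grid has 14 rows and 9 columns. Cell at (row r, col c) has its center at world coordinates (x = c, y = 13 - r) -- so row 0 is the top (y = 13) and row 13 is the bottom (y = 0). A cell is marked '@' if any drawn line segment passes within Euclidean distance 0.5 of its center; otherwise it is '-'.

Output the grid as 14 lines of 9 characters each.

Segment 0: (5,11) -> (5,8)
Segment 1: (5,8) -> (5,4)
Segment 2: (5,4) -> (-0,4)
Segment 3: (-0,4) -> (-0,3)

Answer: ---------
---------
-----@---
-----@---
-----@---
-----@---
-----@---
-----@---
-----@---
@@@@@@---
@--------
---------
---------
---------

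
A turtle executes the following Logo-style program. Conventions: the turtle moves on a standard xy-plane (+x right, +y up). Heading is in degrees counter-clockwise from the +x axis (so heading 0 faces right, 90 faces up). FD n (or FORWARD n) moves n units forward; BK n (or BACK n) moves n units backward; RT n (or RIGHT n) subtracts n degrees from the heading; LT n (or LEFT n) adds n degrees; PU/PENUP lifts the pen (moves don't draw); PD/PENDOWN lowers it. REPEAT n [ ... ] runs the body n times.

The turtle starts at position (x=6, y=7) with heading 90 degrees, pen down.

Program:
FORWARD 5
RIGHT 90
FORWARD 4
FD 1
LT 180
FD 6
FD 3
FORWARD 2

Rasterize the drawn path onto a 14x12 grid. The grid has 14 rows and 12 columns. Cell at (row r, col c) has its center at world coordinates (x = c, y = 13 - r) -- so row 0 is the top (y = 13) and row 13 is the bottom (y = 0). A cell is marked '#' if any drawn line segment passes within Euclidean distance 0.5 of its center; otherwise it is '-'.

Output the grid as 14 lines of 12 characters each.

Segment 0: (6,7) -> (6,12)
Segment 1: (6,12) -> (10,12)
Segment 2: (10,12) -> (11,12)
Segment 3: (11,12) -> (5,12)
Segment 4: (5,12) -> (2,12)
Segment 5: (2,12) -> (0,12)

Answer: ------------
############
------#-----
------#-----
------#-----
------#-----
------#-----
------------
------------
------------
------------
------------
------------
------------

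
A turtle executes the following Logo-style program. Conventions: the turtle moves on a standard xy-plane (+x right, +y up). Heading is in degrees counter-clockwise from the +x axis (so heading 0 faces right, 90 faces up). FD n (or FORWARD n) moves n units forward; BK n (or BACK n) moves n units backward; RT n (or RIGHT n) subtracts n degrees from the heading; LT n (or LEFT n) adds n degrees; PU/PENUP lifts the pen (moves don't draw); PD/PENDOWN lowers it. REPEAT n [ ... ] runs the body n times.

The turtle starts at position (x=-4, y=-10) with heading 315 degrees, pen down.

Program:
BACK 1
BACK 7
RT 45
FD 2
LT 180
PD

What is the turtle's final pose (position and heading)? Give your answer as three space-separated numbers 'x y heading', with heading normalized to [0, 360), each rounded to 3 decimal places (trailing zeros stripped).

Answer: -9.657 -6.343 90

Derivation:
Executing turtle program step by step:
Start: pos=(-4,-10), heading=315, pen down
BK 1: (-4,-10) -> (-4.707,-9.293) [heading=315, draw]
BK 7: (-4.707,-9.293) -> (-9.657,-4.343) [heading=315, draw]
RT 45: heading 315 -> 270
FD 2: (-9.657,-4.343) -> (-9.657,-6.343) [heading=270, draw]
LT 180: heading 270 -> 90
PD: pen down
Final: pos=(-9.657,-6.343), heading=90, 3 segment(s) drawn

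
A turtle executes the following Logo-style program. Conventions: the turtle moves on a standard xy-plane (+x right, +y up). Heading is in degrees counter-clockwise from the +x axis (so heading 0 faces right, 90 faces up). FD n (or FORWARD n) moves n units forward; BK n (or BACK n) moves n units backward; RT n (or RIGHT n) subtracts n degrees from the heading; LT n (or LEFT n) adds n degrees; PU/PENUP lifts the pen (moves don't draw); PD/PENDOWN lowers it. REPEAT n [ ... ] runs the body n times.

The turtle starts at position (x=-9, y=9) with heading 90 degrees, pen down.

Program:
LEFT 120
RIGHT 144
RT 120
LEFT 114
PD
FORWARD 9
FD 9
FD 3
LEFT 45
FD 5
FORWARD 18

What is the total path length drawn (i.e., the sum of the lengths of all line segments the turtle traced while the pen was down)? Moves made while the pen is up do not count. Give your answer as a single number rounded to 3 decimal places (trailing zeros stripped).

Executing turtle program step by step:
Start: pos=(-9,9), heading=90, pen down
LT 120: heading 90 -> 210
RT 144: heading 210 -> 66
RT 120: heading 66 -> 306
LT 114: heading 306 -> 60
PD: pen down
FD 9: (-9,9) -> (-4.5,16.794) [heading=60, draw]
FD 9: (-4.5,16.794) -> (0,24.588) [heading=60, draw]
FD 3: (0,24.588) -> (1.5,27.187) [heading=60, draw]
LT 45: heading 60 -> 105
FD 5: (1.5,27.187) -> (0.206,32.016) [heading=105, draw]
FD 18: (0.206,32.016) -> (-4.453,49.403) [heading=105, draw]
Final: pos=(-4.453,49.403), heading=105, 5 segment(s) drawn

Segment lengths:
  seg 1: (-9,9) -> (-4.5,16.794), length = 9
  seg 2: (-4.5,16.794) -> (0,24.588), length = 9
  seg 3: (0,24.588) -> (1.5,27.187), length = 3
  seg 4: (1.5,27.187) -> (0.206,32.016), length = 5
  seg 5: (0.206,32.016) -> (-4.453,49.403), length = 18
Total = 44

Answer: 44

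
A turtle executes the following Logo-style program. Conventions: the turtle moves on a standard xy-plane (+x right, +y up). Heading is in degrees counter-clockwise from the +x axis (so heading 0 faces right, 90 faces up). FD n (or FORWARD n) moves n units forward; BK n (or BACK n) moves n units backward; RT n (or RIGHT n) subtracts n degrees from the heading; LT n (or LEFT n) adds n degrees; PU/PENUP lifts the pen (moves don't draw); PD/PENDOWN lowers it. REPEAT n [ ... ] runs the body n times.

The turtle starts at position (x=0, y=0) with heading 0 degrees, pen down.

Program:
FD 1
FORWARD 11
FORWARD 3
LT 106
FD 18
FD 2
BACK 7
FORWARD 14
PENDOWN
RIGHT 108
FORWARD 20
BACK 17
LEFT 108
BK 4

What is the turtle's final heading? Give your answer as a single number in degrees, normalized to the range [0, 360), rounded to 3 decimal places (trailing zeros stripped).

Executing turtle program step by step:
Start: pos=(0,0), heading=0, pen down
FD 1: (0,0) -> (1,0) [heading=0, draw]
FD 11: (1,0) -> (12,0) [heading=0, draw]
FD 3: (12,0) -> (15,0) [heading=0, draw]
LT 106: heading 0 -> 106
FD 18: (15,0) -> (10.039,17.303) [heading=106, draw]
FD 2: (10.039,17.303) -> (9.487,19.225) [heading=106, draw]
BK 7: (9.487,19.225) -> (11.417,12.496) [heading=106, draw]
FD 14: (11.417,12.496) -> (7.558,25.954) [heading=106, draw]
PD: pen down
RT 108: heading 106 -> 358
FD 20: (7.558,25.954) -> (27.546,25.256) [heading=358, draw]
BK 17: (27.546,25.256) -> (10.556,25.849) [heading=358, draw]
LT 108: heading 358 -> 106
BK 4: (10.556,25.849) -> (11.659,22.004) [heading=106, draw]
Final: pos=(11.659,22.004), heading=106, 10 segment(s) drawn

Answer: 106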